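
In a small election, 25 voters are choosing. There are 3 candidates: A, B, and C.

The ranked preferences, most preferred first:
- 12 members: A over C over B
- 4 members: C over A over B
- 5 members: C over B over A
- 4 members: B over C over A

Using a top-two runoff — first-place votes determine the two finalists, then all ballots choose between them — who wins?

Round 1 first-place votes: A 12, B 4, C 9. A and C advance.
Runoff: A is ranked above C on 12 ballots, C above A on 13.

C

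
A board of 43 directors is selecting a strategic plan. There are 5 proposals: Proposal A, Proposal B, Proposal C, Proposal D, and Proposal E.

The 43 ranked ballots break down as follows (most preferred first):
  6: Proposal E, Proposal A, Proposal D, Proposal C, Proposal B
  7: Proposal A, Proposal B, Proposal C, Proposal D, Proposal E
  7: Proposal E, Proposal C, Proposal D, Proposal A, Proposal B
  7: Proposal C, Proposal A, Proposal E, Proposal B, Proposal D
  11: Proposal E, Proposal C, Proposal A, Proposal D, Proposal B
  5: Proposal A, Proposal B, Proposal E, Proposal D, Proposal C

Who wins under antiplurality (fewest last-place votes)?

Last-place votes: Proposal A 0, Proposal B 24, Proposal C 5, Proposal D 7, Proposal E 7.

Proposal A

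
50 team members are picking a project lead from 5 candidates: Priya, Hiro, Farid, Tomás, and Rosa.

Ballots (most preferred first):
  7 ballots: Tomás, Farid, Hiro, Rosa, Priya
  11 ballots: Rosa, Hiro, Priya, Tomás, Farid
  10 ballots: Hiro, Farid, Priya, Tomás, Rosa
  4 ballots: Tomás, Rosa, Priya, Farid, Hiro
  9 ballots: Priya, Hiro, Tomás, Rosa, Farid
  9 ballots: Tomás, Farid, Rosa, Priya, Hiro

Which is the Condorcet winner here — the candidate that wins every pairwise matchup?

Hiro

Hiro vs Priya: 28–22
Hiro vs Farid: 30–20
Hiro vs Tomás: 30–20
Hiro vs Rosa: 26–24
Hiro beats every other candidate.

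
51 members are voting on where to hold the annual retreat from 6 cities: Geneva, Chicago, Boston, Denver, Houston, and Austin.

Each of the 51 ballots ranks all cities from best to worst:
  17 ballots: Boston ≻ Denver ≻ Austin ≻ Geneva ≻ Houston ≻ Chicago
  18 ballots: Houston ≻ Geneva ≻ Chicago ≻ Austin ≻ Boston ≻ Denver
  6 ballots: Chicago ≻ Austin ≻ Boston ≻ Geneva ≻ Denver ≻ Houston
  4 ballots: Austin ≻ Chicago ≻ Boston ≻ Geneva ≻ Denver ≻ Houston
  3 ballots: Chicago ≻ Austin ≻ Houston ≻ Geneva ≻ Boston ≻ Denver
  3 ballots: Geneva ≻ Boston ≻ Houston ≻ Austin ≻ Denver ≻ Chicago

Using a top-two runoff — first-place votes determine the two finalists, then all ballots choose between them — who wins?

Round 1 first-place votes: Geneva 3, Chicago 9, Boston 17, Denver 0, Houston 18, Austin 4. Houston and Boston advance.
Runoff: Houston is ranked above Boston on 21 ballots, Boston above Houston on 30.

Boston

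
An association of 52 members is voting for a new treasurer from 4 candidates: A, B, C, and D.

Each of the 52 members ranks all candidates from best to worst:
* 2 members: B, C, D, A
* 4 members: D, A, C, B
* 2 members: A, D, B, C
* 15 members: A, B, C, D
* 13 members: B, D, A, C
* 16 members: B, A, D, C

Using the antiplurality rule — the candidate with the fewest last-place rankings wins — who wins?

A

Last-place votes: A 2, B 4, C 31, D 15.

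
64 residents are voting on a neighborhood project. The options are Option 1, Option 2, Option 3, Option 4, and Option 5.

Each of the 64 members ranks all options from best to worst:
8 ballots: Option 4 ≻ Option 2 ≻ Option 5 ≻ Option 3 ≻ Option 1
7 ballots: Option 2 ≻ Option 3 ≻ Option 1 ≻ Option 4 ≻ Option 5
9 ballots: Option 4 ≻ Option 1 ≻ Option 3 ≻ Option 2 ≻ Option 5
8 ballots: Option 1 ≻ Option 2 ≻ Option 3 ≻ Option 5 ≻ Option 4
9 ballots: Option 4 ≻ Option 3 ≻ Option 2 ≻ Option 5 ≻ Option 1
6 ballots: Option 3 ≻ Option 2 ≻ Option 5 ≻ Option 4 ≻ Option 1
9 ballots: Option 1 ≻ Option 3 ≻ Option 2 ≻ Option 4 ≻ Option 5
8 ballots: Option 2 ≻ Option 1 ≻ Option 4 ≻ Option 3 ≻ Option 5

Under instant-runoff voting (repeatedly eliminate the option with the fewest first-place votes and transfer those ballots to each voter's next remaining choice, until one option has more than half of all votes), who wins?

Round 1: Option 1 17, Option 2 15, Option 3 6, Option 4 26, Option 5 0. Option 5 eliminated.
Round 2: Option 1 17, Option 2 15, Option 3 6, Option 4 26. Option 3 eliminated.
Round 3: Option 1 17, Option 2 21, Option 4 26. Option 1 eliminated.
Round 4: Option 2 38, Option 4 26. Option 2 has a majority (≥33).

Option 2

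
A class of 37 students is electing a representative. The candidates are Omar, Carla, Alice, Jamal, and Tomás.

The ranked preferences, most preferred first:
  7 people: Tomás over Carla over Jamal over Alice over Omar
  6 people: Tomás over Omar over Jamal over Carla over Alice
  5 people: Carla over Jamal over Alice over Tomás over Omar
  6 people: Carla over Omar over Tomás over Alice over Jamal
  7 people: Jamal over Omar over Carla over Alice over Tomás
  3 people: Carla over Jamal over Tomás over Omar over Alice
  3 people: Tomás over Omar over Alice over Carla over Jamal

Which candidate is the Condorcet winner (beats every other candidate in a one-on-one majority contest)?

Carla

Carla vs Omar: 21–16
Carla vs Alice: 34–3
Carla vs Jamal: 24–13
Carla vs Tomás: 21–16
Carla beats every other candidate.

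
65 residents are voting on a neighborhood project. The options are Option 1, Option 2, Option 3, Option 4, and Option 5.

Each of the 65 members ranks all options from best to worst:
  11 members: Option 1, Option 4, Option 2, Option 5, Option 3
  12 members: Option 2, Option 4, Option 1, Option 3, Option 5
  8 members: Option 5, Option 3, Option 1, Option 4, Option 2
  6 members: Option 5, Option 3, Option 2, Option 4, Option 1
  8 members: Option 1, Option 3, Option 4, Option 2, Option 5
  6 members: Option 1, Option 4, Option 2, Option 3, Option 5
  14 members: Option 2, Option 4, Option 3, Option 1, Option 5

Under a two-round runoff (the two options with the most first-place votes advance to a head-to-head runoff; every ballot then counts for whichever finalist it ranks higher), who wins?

Round 1 first-place votes: Option 1 25, Option 2 26, Option 3 0, Option 4 0, Option 5 14. Option 2 and Option 1 advance.
Runoff: Option 2 is ranked above Option 1 on 32 ballots, Option 1 above Option 2 on 33.

Option 1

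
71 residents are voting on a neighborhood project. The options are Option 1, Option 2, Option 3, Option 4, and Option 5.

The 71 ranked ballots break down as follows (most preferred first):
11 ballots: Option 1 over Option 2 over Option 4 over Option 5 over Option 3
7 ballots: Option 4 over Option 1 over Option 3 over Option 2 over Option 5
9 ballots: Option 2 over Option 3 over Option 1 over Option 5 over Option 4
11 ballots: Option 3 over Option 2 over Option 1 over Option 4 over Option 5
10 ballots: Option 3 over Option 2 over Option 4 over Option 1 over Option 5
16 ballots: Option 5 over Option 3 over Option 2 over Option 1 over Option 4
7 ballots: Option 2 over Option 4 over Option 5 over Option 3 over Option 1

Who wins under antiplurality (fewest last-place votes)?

Option 2

Last-place votes: Option 1 7, Option 2 0, Option 3 11, Option 4 25, Option 5 28.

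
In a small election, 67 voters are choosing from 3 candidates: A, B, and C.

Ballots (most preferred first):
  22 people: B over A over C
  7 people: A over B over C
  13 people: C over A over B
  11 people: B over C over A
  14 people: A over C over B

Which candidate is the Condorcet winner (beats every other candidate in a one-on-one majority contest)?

A vs B: 34–33
A vs C: 43–24
A beats every other candidate.

A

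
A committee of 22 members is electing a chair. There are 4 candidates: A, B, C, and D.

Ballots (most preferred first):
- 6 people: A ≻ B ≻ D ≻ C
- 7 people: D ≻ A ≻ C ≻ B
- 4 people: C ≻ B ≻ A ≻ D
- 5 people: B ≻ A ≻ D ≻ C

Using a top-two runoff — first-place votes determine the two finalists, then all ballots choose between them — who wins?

A

Round 1 first-place votes: A 6, B 5, C 4, D 7. D and A advance.
Runoff: D is ranked above A on 7 ballots, A above D on 15.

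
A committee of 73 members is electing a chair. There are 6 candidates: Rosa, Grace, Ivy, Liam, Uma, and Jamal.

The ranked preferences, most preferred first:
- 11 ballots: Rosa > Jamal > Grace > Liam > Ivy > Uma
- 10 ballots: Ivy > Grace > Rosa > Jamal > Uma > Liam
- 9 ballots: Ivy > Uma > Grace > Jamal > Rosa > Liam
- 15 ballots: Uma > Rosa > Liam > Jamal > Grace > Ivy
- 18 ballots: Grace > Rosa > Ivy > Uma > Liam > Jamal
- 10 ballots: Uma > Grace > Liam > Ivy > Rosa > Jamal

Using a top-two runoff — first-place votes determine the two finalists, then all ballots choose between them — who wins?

Round 1 first-place votes: Rosa 11, Grace 18, Ivy 19, Liam 0, Uma 25, Jamal 0. Uma and Ivy advance.
Runoff: Uma is ranked above Ivy on 25 ballots, Ivy above Uma on 48.

Ivy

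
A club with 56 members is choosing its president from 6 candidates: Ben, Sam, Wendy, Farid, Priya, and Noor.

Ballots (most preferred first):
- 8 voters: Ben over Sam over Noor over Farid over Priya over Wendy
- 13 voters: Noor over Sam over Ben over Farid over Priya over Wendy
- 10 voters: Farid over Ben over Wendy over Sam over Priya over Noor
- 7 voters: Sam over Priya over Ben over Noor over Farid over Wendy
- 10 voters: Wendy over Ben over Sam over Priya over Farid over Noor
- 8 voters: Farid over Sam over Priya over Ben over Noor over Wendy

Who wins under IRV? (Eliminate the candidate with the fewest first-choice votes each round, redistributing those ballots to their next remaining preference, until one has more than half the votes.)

Round 1: Ben 8, Sam 7, Wendy 10, Farid 18, Priya 0, Noor 13. Priya eliminated.
Round 2: Ben 8, Sam 7, Wendy 10, Farid 18, Noor 13. Sam eliminated.
Round 3: Ben 15, Wendy 10, Farid 18, Noor 13. Wendy eliminated.
Round 4: Ben 25, Farid 18, Noor 13. Noor eliminated.
Round 5: Ben 38, Farid 18. Ben has a majority (≥29).

Ben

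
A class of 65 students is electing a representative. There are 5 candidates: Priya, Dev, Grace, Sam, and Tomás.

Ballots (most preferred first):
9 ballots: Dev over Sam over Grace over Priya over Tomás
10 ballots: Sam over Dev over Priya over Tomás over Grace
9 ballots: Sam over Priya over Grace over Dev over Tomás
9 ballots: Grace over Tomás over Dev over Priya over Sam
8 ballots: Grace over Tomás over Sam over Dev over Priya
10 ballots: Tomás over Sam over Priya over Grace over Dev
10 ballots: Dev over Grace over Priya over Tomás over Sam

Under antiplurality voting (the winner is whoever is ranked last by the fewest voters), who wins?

Priya

Last-place votes: Priya 8, Dev 10, Grace 10, Sam 19, Tomás 18.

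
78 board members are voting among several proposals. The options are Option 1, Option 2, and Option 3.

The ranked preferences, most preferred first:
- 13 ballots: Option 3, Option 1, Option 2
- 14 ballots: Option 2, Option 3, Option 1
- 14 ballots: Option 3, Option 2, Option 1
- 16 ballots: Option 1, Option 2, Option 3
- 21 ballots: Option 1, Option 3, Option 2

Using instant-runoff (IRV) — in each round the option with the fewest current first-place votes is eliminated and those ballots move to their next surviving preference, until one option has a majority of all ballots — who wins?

Option 3

Round 1: Option 1 37, Option 2 14, Option 3 27. Option 2 eliminated.
Round 2: Option 1 37, Option 3 41. Option 3 has a majority (≥40).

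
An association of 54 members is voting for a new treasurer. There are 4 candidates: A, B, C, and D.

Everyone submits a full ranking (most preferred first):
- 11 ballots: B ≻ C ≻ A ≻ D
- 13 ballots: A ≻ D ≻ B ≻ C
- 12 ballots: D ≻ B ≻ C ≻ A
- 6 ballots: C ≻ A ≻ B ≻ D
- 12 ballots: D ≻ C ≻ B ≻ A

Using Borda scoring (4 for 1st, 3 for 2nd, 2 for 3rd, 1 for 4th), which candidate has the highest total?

A: 11×2 + 13×4 + 12×1 + 6×3 + 12×1 = 116
B: 11×4 + 13×2 + 12×3 + 6×2 + 12×2 = 142
C: 11×3 + 13×1 + 12×2 + 6×4 + 12×3 = 130
D: 11×1 + 13×3 + 12×4 + 6×1 + 12×4 = 152

D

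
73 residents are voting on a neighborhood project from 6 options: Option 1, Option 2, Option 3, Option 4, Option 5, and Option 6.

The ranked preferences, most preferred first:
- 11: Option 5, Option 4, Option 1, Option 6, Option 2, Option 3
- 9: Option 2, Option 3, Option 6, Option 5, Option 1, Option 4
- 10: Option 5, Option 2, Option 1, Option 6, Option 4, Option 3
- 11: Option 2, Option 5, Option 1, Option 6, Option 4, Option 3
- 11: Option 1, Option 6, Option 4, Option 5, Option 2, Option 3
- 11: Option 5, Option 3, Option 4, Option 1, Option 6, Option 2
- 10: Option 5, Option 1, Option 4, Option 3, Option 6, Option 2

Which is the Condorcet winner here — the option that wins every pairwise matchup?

Option 5 vs Option 1: 62–11
Option 5 vs Option 2: 53–20
Option 5 vs Option 3: 64–9
Option 5 vs Option 4: 62–11
Option 5 vs Option 6: 53–20
Option 5 beats every other option.

Option 5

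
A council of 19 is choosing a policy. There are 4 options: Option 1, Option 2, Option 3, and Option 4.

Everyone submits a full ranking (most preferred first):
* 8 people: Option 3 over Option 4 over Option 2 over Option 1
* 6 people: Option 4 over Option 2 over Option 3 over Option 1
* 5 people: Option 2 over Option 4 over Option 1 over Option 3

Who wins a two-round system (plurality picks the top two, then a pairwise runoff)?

Round 1 first-place votes: Option 1 0, Option 2 5, Option 3 8, Option 4 6. Option 3 and Option 4 advance.
Runoff: Option 3 is ranked above Option 4 on 8 ballots, Option 4 above Option 3 on 11.

Option 4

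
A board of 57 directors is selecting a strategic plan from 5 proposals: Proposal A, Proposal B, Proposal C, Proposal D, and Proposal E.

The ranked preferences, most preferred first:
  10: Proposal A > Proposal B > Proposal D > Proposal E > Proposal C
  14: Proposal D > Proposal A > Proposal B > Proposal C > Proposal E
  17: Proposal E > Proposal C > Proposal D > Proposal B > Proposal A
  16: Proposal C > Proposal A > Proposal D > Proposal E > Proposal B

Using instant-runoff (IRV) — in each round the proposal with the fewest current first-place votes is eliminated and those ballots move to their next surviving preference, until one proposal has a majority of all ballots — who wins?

Round 1: Proposal A 10, Proposal B 0, Proposal C 16, Proposal D 14, Proposal E 17. Proposal B eliminated.
Round 2: Proposal A 10, Proposal C 16, Proposal D 14, Proposal E 17. Proposal A eliminated.
Round 3: Proposal C 16, Proposal D 24, Proposal E 17. Proposal C eliminated.
Round 4: Proposal D 40, Proposal E 17. Proposal D has a majority (≥29).

Proposal D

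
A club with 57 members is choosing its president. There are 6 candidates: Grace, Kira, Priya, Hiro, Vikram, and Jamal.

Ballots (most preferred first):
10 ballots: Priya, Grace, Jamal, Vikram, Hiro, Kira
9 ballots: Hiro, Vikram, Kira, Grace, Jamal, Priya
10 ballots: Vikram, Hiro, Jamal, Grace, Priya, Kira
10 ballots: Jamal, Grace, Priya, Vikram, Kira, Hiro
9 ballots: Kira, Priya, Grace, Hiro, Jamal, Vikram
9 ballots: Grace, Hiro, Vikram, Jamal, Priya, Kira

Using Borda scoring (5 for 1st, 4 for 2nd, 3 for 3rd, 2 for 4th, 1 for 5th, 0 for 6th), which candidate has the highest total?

Grace: 10×4 + 9×2 + 10×2 + 10×4 + 9×3 + 9×5 = 190
Kira: 10×0 + 9×3 + 10×0 + 10×1 + 9×5 + 9×0 = 82
Priya: 10×5 + 9×0 + 10×1 + 10×3 + 9×4 + 9×1 = 135
Hiro: 10×1 + 9×5 + 10×4 + 10×0 + 9×2 + 9×4 = 149
Vikram: 10×2 + 9×4 + 10×5 + 10×2 + 9×0 + 9×3 = 153
Jamal: 10×3 + 9×1 + 10×3 + 10×5 + 9×1 + 9×2 = 146

Grace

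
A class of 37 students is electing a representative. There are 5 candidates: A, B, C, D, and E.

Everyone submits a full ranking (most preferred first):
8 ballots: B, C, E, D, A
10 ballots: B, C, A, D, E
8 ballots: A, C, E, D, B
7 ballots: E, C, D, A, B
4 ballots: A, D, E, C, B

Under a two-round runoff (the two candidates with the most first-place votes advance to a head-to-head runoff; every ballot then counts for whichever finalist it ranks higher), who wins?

A

Round 1 first-place votes: A 12, B 18, C 0, D 0, E 7. B and A advance.
Runoff: B is ranked above A on 18 ballots, A above B on 19.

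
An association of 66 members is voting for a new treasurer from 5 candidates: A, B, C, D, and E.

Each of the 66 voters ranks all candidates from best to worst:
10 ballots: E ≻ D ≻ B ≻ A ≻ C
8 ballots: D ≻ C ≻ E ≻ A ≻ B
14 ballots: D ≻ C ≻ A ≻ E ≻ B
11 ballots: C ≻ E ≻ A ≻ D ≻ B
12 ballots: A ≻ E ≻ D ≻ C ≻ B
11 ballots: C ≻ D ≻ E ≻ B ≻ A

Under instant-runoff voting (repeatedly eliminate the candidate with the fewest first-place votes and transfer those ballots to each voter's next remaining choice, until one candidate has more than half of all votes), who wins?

Round 1: A 12, B 0, C 22, D 22, E 10. B eliminated.
Round 2: A 12, C 22, D 22, E 10. E eliminated.
Round 3: A 12, C 22, D 32. A eliminated.
Round 4: C 22, D 44. D has a majority (≥34).

D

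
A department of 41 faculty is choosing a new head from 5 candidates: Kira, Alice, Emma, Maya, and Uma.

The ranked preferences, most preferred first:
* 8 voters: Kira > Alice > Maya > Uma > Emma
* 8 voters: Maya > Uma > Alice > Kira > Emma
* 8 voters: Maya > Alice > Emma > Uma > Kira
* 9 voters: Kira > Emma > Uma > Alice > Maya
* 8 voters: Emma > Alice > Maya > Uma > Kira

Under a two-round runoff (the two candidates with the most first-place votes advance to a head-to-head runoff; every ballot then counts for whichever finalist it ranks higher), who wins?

Round 1 first-place votes: Kira 17, Alice 0, Emma 8, Maya 16, Uma 0. Kira and Maya advance.
Runoff: Kira is ranked above Maya on 17 ballots, Maya above Kira on 24.

Maya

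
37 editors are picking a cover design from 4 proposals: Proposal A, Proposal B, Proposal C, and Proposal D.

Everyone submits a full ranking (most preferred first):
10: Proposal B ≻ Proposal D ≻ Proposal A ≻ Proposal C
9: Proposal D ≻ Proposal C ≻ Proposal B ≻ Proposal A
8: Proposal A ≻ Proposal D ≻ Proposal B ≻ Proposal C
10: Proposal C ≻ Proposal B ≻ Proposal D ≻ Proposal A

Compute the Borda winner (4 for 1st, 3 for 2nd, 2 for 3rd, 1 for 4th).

Proposal D

Proposal A: 10×2 + 9×1 + 8×4 + 10×1 = 71
Proposal B: 10×4 + 9×2 + 8×2 + 10×3 = 104
Proposal C: 10×1 + 9×3 + 8×1 + 10×4 = 85
Proposal D: 10×3 + 9×4 + 8×3 + 10×2 = 110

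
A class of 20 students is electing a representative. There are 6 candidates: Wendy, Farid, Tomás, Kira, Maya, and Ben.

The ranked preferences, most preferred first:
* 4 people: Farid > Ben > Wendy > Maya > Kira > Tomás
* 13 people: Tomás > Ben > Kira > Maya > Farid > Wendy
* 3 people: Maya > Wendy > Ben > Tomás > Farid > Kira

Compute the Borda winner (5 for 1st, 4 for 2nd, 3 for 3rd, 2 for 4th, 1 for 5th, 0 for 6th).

Wendy: 4×3 + 13×0 + 3×4 = 24
Farid: 4×5 + 13×1 + 3×1 = 36
Tomás: 4×0 + 13×5 + 3×2 = 71
Kira: 4×1 + 13×3 + 3×0 = 43
Maya: 4×2 + 13×2 + 3×5 = 49
Ben: 4×4 + 13×4 + 3×3 = 77

Ben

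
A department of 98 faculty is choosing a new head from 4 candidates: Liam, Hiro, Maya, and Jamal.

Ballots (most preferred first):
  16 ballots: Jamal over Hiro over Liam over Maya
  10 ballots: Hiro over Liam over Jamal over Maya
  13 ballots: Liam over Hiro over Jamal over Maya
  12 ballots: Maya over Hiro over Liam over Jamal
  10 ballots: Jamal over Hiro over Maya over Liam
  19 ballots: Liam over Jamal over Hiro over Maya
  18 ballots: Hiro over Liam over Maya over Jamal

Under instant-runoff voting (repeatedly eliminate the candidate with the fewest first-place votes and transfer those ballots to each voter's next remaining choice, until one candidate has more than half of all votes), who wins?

Round 1: Liam 32, Hiro 28, Maya 12, Jamal 26. Maya eliminated.
Round 2: Liam 32, Hiro 40, Jamal 26. Jamal eliminated.
Round 3: Liam 32, Hiro 66. Hiro has a majority (≥50).

Hiro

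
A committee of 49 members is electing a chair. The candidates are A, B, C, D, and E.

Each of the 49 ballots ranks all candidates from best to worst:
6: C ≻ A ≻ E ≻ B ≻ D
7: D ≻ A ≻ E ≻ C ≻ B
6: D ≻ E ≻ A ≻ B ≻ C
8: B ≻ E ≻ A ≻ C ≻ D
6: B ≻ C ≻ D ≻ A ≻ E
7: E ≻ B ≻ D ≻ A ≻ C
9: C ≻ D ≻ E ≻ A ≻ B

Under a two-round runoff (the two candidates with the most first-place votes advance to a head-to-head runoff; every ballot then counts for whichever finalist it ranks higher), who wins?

Round 1 first-place votes: A 0, B 14, C 15, D 13, E 7. C and B advance.
Runoff: C is ranked above B on 22 ballots, B above C on 27.

B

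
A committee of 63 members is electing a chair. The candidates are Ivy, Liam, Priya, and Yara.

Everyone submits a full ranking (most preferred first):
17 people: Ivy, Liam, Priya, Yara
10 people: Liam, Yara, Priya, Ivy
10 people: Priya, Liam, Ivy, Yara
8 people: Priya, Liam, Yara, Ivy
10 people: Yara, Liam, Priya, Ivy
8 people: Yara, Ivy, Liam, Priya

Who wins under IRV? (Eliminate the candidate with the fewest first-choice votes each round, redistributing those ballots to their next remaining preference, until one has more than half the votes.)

Priya

Round 1: Ivy 17, Liam 10, Priya 18, Yara 18. Liam eliminated.
Round 2: Ivy 17, Priya 18, Yara 28. Ivy eliminated.
Round 3: Priya 35, Yara 28. Priya has a majority (≥32).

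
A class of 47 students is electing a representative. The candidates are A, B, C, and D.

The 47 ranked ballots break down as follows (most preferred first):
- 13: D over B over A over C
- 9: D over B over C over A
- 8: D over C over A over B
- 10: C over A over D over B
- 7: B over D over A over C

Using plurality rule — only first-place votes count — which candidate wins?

D

First-place votes: A 0, B 7, C 10, D 30.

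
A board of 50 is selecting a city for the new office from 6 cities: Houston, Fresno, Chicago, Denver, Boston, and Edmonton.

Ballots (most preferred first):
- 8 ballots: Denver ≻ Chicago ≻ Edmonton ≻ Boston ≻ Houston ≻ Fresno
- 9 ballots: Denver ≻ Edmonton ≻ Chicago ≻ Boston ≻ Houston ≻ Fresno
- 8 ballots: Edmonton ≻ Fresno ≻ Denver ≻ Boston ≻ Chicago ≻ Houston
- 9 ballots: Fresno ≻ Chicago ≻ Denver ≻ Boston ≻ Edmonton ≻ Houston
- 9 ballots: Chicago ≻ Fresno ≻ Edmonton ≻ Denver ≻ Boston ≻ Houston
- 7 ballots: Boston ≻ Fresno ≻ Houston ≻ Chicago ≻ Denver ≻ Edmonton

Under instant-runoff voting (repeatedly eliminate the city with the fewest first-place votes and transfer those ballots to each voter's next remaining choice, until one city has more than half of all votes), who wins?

Fresno

Round 1: Houston 0, Fresno 9, Chicago 9, Denver 17, Boston 7, Edmonton 8. Houston eliminated.
Round 2: Fresno 9, Chicago 9, Denver 17, Boston 7, Edmonton 8. Boston eliminated.
Round 3: Fresno 16, Chicago 9, Denver 17, Edmonton 8. Edmonton eliminated.
Round 4: Fresno 24, Chicago 9, Denver 17. Chicago eliminated.
Round 5: Fresno 33, Denver 17. Fresno has a majority (≥26).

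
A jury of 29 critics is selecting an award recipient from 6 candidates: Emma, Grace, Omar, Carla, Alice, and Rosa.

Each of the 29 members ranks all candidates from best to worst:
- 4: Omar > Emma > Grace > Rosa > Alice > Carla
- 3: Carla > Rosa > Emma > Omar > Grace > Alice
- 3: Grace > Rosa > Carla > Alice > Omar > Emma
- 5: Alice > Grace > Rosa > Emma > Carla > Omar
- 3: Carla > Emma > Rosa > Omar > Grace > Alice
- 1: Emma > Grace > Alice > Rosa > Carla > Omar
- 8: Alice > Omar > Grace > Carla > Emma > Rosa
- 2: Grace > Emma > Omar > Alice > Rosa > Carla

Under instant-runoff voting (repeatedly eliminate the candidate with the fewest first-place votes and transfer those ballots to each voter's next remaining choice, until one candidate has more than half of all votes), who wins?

Grace

Round 1: Emma 1, Grace 5, Omar 4, Carla 6, Alice 13, Rosa 0. Rosa eliminated.
Round 2: Emma 1, Grace 5, Omar 4, Carla 6, Alice 13. Emma eliminated.
Round 3: Grace 6, Omar 4, Carla 6, Alice 13. Omar eliminated.
Round 4: Grace 10, Carla 6, Alice 13. Carla eliminated.
Round 5: Grace 16, Alice 13. Grace has a majority (≥15).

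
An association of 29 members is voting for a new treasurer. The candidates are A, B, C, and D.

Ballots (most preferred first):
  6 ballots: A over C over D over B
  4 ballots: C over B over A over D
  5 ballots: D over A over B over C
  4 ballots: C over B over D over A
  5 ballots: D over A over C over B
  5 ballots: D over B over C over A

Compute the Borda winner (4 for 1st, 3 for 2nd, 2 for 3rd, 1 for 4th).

A: 6×4 + 4×2 + 5×3 + 4×1 + 5×3 + 5×1 = 71
B: 6×1 + 4×3 + 5×2 + 4×3 + 5×1 + 5×3 = 60
C: 6×3 + 4×4 + 5×1 + 4×4 + 5×2 + 5×2 = 75
D: 6×2 + 4×1 + 5×4 + 4×2 + 5×4 + 5×4 = 84

D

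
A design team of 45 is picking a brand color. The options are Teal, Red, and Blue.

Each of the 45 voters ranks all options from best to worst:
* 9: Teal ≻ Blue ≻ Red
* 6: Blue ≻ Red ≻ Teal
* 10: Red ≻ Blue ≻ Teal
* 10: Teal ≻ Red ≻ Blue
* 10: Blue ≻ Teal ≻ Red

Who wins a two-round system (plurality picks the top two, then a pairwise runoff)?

Round 1 first-place votes: Teal 19, Red 10, Blue 16. Teal and Blue advance.
Runoff: Teal is ranked above Blue on 19 ballots, Blue above Teal on 26.

Blue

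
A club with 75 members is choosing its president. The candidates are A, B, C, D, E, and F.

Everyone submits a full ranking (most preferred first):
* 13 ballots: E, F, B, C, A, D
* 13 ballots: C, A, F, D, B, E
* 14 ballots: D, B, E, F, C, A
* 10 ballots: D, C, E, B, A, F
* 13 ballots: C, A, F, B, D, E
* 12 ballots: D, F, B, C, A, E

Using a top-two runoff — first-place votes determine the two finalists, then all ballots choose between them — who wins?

C

Round 1 first-place votes: A 0, B 0, C 26, D 36, E 13, F 0. D and C advance.
Runoff: D is ranked above C on 36 ballots, C above D on 39.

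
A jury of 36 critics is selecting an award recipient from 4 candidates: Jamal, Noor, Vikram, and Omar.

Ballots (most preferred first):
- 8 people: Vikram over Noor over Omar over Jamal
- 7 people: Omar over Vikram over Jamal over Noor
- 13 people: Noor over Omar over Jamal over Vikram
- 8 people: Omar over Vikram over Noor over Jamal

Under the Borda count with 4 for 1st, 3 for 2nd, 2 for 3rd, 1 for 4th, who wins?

Jamal: 8×1 + 7×2 + 13×2 + 8×1 = 56
Noor: 8×3 + 7×1 + 13×4 + 8×2 = 99
Vikram: 8×4 + 7×3 + 13×1 + 8×3 = 90
Omar: 8×2 + 7×4 + 13×3 + 8×4 = 115

Omar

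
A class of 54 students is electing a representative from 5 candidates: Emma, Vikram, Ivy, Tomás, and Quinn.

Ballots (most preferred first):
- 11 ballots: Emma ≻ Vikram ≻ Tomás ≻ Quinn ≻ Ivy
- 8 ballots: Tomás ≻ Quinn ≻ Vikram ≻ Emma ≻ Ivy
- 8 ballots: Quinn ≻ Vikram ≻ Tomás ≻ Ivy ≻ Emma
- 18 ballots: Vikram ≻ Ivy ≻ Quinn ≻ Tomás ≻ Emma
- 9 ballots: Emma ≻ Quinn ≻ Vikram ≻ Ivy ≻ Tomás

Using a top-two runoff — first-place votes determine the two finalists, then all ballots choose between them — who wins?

Vikram

Round 1 first-place votes: Emma 20, Vikram 18, Ivy 0, Tomás 8, Quinn 8. Emma and Vikram advance.
Runoff: Emma is ranked above Vikram on 20 ballots, Vikram above Emma on 34.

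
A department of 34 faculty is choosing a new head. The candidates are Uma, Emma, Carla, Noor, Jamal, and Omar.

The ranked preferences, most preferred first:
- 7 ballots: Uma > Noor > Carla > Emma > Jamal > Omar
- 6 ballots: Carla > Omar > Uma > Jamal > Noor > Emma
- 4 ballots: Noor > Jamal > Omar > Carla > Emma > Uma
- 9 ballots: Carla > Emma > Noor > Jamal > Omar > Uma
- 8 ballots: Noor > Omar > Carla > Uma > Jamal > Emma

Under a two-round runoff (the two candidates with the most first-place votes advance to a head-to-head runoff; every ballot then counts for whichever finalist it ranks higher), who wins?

Noor

Round 1 first-place votes: Uma 7, Emma 0, Carla 15, Noor 12, Jamal 0, Omar 0. Carla and Noor advance.
Runoff: Carla is ranked above Noor on 15 ballots, Noor above Carla on 19.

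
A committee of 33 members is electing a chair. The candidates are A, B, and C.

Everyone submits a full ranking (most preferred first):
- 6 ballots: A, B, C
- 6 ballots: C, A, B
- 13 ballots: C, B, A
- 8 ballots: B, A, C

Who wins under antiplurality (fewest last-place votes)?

B

Last-place votes: A 13, B 6, C 14.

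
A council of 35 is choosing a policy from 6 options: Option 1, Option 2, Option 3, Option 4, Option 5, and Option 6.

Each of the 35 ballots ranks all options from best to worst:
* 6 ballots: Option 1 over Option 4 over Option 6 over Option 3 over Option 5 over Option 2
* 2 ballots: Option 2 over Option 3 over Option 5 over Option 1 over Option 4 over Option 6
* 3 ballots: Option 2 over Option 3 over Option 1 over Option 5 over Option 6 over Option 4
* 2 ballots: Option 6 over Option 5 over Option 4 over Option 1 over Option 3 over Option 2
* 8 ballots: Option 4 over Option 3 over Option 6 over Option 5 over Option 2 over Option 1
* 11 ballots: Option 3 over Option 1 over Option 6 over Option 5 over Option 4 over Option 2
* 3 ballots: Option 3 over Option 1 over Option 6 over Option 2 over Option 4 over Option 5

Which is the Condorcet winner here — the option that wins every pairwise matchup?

Option 3

Option 3 vs Option 1: 27–8
Option 3 vs Option 2: 30–5
Option 3 vs Option 4: 19–16
Option 3 vs Option 5: 33–2
Option 3 vs Option 6: 27–8
Option 3 beats every other option.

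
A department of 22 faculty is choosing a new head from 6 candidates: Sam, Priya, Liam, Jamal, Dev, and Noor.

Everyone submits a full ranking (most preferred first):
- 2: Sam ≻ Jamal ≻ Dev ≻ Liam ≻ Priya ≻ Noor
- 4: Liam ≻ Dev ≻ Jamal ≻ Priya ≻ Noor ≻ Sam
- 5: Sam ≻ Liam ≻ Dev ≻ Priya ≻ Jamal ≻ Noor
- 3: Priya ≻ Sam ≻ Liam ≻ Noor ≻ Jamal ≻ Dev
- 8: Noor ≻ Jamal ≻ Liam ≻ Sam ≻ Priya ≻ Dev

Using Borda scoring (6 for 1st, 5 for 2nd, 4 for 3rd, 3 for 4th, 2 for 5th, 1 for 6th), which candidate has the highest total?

Liam

Sam: 2×6 + 4×1 + 5×6 + 3×5 + 8×3 = 85
Priya: 2×2 + 4×3 + 5×3 + 3×6 + 8×2 = 65
Liam: 2×3 + 4×6 + 5×5 + 3×4 + 8×4 = 99
Jamal: 2×5 + 4×4 + 5×2 + 3×2 + 8×5 = 82
Dev: 2×4 + 4×5 + 5×4 + 3×1 + 8×1 = 59
Noor: 2×1 + 4×2 + 5×1 + 3×3 + 8×6 = 72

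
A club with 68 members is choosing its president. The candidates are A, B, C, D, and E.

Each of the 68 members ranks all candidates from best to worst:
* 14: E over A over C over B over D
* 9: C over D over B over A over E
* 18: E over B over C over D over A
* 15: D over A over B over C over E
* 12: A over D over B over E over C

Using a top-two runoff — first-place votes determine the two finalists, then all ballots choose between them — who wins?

Round 1 first-place votes: A 12, B 0, C 9, D 15, E 32. E and D advance.
Runoff: E is ranked above D on 32 ballots, D above E on 36.

D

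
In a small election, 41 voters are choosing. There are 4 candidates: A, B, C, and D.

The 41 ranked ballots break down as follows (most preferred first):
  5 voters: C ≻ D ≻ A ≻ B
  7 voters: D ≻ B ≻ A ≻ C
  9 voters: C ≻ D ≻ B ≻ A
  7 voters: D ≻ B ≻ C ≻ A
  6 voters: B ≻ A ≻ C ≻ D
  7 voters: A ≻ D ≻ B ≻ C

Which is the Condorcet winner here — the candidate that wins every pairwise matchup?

D

D vs A: 28–13
D vs B: 35–6
D vs C: 21–20
D beats every other candidate.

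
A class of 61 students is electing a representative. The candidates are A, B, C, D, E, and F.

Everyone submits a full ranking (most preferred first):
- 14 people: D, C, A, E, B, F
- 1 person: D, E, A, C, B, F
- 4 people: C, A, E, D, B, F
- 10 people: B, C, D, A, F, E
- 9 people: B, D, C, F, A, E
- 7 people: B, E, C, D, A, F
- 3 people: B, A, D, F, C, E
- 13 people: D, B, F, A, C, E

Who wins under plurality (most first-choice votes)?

First-place votes: A 0, B 29, C 4, D 28, E 0, F 0.

B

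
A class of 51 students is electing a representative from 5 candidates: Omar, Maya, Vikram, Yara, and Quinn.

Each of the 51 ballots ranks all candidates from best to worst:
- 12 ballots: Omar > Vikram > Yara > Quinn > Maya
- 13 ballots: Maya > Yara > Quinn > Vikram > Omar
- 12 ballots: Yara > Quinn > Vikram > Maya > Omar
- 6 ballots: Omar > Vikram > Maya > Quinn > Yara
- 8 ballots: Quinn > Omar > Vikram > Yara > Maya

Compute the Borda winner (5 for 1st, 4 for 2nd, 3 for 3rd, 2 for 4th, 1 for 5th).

Yara

Omar: 12×5 + 13×1 + 12×1 + 6×5 + 8×4 = 147
Maya: 12×1 + 13×5 + 12×2 + 6×3 + 8×1 = 127
Vikram: 12×4 + 13×2 + 12×3 + 6×4 + 8×3 = 158
Yara: 12×3 + 13×4 + 12×5 + 6×1 + 8×2 = 170
Quinn: 12×2 + 13×3 + 12×4 + 6×2 + 8×5 = 163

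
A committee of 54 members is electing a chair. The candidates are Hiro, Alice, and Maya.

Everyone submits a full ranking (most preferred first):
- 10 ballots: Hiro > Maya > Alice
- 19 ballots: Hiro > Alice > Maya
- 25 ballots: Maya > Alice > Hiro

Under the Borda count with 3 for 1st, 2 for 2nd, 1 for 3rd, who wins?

Hiro: 10×3 + 19×3 + 25×1 = 112
Alice: 10×1 + 19×2 + 25×2 = 98
Maya: 10×2 + 19×1 + 25×3 = 114

Maya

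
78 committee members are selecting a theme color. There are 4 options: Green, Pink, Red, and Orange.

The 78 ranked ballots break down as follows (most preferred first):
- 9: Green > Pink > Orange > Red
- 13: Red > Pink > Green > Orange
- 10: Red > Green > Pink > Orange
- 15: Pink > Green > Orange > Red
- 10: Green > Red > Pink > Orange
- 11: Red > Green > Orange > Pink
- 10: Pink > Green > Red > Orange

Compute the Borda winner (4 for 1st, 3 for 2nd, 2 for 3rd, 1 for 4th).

Green

Green: 9×4 + 13×2 + 10×3 + 15×3 + 10×4 + 11×3 + 10×3 = 240
Pink: 9×3 + 13×3 + 10×2 + 15×4 + 10×2 + 11×1 + 10×4 = 217
Red: 9×1 + 13×4 + 10×4 + 15×1 + 10×3 + 11×4 + 10×2 = 210
Orange: 9×2 + 13×1 + 10×1 + 15×2 + 10×1 + 11×2 + 10×1 = 113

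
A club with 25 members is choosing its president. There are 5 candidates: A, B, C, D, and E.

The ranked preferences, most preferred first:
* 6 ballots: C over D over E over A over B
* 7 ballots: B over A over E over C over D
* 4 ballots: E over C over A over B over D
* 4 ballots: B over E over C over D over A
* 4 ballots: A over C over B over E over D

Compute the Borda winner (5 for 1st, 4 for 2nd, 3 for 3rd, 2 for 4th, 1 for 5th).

C

A: 6×2 + 7×4 + 4×3 + 4×1 + 4×5 = 76
B: 6×1 + 7×5 + 4×2 + 4×5 + 4×3 = 81
C: 6×5 + 7×2 + 4×4 + 4×3 + 4×4 = 88
D: 6×4 + 7×1 + 4×1 + 4×2 + 4×1 = 47
E: 6×3 + 7×3 + 4×5 + 4×4 + 4×2 = 83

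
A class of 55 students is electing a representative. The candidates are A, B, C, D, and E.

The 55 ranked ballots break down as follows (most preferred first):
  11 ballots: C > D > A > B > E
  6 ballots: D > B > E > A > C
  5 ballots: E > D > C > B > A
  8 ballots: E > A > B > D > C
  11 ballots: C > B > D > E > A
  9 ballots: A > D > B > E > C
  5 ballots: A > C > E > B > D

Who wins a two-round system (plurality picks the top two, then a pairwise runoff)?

Round 1 first-place votes: A 14, B 0, C 22, D 6, E 13. C and A advance.
Runoff: C is ranked above A on 27 ballots, A above C on 28.

A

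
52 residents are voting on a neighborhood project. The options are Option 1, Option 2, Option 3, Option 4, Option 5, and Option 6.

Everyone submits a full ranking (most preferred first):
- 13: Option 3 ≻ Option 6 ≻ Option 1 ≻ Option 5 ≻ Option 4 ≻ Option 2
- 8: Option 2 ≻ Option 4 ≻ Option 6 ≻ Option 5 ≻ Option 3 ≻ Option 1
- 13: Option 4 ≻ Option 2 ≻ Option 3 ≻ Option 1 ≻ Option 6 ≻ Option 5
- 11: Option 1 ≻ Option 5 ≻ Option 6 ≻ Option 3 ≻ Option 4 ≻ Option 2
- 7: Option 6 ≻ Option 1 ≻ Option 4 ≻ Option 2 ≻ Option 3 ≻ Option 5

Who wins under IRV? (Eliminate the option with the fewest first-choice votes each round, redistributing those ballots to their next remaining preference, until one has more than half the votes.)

Option 1

Round 1: Option 1 11, Option 2 8, Option 3 13, Option 4 13, Option 5 0, Option 6 7. Option 5 eliminated.
Round 2: Option 1 11, Option 2 8, Option 3 13, Option 4 13, Option 6 7. Option 6 eliminated.
Round 3: Option 1 18, Option 2 8, Option 3 13, Option 4 13. Option 2 eliminated.
Round 4: Option 1 18, Option 3 13, Option 4 21. Option 3 eliminated.
Round 5: Option 1 31, Option 4 21. Option 1 has a majority (≥27).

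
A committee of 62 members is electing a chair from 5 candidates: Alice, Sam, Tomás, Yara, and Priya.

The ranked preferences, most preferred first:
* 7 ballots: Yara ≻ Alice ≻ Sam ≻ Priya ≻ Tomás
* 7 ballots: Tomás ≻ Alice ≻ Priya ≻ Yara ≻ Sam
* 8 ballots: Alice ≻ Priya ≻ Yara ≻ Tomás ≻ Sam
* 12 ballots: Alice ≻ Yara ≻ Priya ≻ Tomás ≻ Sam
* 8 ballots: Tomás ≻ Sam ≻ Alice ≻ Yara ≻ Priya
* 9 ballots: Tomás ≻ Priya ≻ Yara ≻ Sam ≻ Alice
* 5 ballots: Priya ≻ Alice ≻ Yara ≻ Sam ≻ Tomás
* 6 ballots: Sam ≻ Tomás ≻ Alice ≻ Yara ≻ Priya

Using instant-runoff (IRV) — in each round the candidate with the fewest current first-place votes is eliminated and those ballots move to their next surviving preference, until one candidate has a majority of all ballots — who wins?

Round 1: Alice 20, Sam 6, Tomás 24, Yara 7, Priya 5. Priya eliminated.
Round 2: Alice 25, Sam 6, Tomás 24, Yara 7. Sam eliminated.
Round 3: Alice 25, Tomás 30, Yara 7. Yara eliminated.
Round 4: Alice 32, Tomás 30. Alice has a majority (≥32).

Alice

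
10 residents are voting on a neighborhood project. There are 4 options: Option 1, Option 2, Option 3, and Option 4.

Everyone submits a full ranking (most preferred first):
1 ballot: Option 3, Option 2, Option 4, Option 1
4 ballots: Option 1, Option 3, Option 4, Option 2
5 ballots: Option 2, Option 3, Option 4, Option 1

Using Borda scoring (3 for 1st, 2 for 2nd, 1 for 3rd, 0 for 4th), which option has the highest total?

Option 3

Option 1: 1×0 + 4×3 + 5×0 = 12
Option 2: 1×2 + 4×0 + 5×3 = 17
Option 3: 1×3 + 4×2 + 5×2 = 21
Option 4: 1×1 + 4×1 + 5×1 = 10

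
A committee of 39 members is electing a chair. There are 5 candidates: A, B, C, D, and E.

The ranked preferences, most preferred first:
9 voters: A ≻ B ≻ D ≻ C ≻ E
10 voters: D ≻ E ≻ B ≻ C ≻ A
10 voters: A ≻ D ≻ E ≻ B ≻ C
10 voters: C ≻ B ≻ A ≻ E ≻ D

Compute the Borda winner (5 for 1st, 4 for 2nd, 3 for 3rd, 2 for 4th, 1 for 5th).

A

A: 9×5 + 10×1 + 10×5 + 10×3 = 135
B: 9×4 + 10×3 + 10×2 + 10×4 = 126
C: 9×2 + 10×2 + 10×1 + 10×5 = 98
D: 9×3 + 10×5 + 10×4 + 10×1 = 127
E: 9×1 + 10×4 + 10×3 + 10×2 = 99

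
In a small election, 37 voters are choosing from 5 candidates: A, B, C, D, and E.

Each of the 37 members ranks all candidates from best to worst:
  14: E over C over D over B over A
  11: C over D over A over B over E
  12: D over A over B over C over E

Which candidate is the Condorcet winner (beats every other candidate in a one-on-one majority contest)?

C vs A: 25–12
C vs B: 25–12
C vs D: 25–12
C vs E: 23–14
C beats every other candidate.

C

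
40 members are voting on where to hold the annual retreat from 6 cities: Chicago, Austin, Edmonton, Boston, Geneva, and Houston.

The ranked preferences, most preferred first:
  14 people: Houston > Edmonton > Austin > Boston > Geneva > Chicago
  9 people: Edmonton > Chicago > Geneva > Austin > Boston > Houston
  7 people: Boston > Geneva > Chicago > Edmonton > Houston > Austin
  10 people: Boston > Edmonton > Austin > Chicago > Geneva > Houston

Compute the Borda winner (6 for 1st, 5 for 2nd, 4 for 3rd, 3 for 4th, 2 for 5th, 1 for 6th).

Chicago: 14×1 + 9×5 + 7×4 + 10×3 = 117
Austin: 14×4 + 9×3 + 7×1 + 10×4 = 130
Edmonton: 14×5 + 9×6 + 7×3 + 10×5 = 195
Boston: 14×3 + 9×2 + 7×6 + 10×6 = 162
Geneva: 14×2 + 9×4 + 7×5 + 10×2 = 119
Houston: 14×6 + 9×1 + 7×2 + 10×1 = 117

Edmonton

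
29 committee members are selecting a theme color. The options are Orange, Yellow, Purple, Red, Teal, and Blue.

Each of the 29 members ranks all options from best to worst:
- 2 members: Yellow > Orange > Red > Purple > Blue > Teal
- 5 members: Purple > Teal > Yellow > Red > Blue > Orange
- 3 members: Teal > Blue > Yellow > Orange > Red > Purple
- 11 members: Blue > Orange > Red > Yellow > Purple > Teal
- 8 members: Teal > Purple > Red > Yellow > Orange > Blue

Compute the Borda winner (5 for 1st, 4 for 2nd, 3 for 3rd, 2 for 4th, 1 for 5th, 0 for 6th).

Orange: 2×4 + 5×0 + 3×2 + 11×4 + 8×1 = 66
Yellow: 2×5 + 5×3 + 3×3 + 11×2 + 8×2 = 72
Purple: 2×2 + 5×5 + 3×0 + 11×1 + 8×4 = 72
Red: 2×3 + 5×2 + 3×1 + 11×3 + 8×3 = 76
Teal: 2×0 + 5×4 + 3×5 + 11×0 + 8×5 = 75
Blue: 2×1 + 5×1 + 3×4 + 11×5 + 8×0 = 74

Red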